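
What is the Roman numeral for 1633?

Convert 1633 to Roman numerals:
  1633 contains 1×1000 (M)
  633 contains 1×500 (D)
  133 contains 1×100 (C)
  33 contains 3×10 (XXX)
  3 contains 3×1 (III)

MDCXXXIII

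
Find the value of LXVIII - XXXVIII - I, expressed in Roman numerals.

LXVIII = 68, XXXVIII = 38, I = 1
68 - 38 = 30
30 - 1 = 29

XXIX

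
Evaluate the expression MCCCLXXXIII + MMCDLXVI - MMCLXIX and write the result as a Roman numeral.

MCCCLXXXIII = 1383, MMCDLXVI = 2466, MMCLXIX = 2169
1383 + 2466 = 3849
3849 - 2169 = 1680

MDCLXXX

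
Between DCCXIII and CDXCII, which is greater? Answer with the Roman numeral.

DCCXIII = 713
CDXCII = 492
713 is larger

DCCXIII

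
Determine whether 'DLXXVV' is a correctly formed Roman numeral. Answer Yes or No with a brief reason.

'DLXXVV': V should not appear more than once

No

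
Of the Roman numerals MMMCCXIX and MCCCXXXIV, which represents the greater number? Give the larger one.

MMMCCXIX = 3219
MCCCXXXIV = 1334
3219 is larger

MMMCCXIX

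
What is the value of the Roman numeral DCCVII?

DCCVII: D=500, C=100, C=100, V=5, I=1, I=1
500 + 100 + 100 + 5 + 1 + 1 = 707

707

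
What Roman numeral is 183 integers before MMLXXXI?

MMLXXXI = 2081
2081 - 183 = 1898

MDCCCXCVIII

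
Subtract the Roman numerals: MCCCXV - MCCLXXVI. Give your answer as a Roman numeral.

MCCCXV = 1315
MCCLXXVI = 1276
1315 - 1276 = 39

XXXIX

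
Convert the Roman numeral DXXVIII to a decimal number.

DXXVIII: D=500, X=10, X=10, V=5, I=1, I=1, I=1
500 + 10 + 10 + 5 + 1 + 1 + 1 = 528

528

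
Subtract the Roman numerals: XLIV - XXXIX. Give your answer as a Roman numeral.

XLIV = 44
XXXIX = 39
44 - 39 = 5

V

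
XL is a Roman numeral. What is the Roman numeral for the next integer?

XL = 40; next is 41

XLI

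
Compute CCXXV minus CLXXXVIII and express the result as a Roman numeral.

CCXXV = 225
CLXXXVIII = 188
225 - 188 = 37

XXXVII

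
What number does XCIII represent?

XCIII: XC=90, I=1, I=1, I=1
90 + 1 + 1 + 1 = 93

93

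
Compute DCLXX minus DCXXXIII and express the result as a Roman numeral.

DCLXX = 670
DCXXXIII = 633
670 - 633 = 37

XXXVII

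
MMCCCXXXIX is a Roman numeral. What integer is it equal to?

MMCCCXXXIX: M=1000, M=1000, C=100, C=100, C=100, X=10, X=10, X=10, IX=9
1000 + 1000 + 100 + 100 + 100 + 10 + 10 + 10 + 9 = 2339

2339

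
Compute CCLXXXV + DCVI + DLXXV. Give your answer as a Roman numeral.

CCLXXXV = 285, DCVI = 606, DLXXV = 575
285 + 606 = 891
891 + 575 = 1466

MCDLXVI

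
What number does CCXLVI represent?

CCXLVI: C=100, C=100, XL=40, V=5, I=1
100 + 100 + 40 + 5 + 1 = 246

246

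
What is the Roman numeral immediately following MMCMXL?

MMCMXL = 2940; next is 2941

MMCMXLI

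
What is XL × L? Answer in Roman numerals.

XL = 40
L = 50
40 × 50 = 2000

MM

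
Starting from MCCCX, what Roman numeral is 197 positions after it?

MCCCX = 1310
1310 + 197 = 1507

MDVII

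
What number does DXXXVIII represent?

DXXXVIII: D=500, X=10, X=10, X=10, V=5, I=1, I=1, I=1
500 + 10 + 10 + 10 + 5 + 1 + 1 + 1 = 538

538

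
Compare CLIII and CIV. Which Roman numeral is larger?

CLIII = 153
CIV = 104
153 is larger

CLIII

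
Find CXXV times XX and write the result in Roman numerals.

CXXV = 125
XX = 20
125 × 20 = 2500

MMD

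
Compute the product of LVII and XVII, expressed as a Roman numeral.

LVII = 57
XVII = 17
57 × 17 = 969

CMLXIX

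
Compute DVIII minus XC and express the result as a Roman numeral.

DVIII = 508
XC = 90
508 - 90 = 418

CDXVIII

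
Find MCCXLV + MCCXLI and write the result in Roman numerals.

MCCXLV = 1245
MCCXLI = 1241
1245 + 1241 = 2486

MMCDLXXXVI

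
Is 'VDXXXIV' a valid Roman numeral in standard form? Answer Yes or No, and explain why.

'VDXXXIV': V should not appear more than once

No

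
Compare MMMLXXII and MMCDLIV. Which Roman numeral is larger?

MMMLXXII = 3072
MMCDLIV = 2454
3072 is larger

MMMLXXII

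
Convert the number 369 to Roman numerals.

Convert 369 to Roman numerals:
  369 contains 3×100 (CCC)
  69 contains 1×50 (L)
  19 contains 1×10 (X)
  9 contains 1×9 (IX)

CCCLXIX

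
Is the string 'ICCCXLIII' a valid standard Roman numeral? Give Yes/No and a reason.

'ICCCXLIII': Invalid subtractive combination: IC

No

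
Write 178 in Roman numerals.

Convert 178 to Roman numerals:
  178 contains 1×100 (C)
  78 contains 1×50 (L)
  28 contains 2×10 (XX)
  8 contains 1×5 (V)
  3 contains 3×1 (III)

CLXXVIII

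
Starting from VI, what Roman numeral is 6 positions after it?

VI = 6
6 + 6 = 12

XII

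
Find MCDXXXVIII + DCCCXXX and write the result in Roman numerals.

MCDXXXVIII = 1438
DCCCXXX = 830
1438 + 830 = 2268

MMCCLXVIII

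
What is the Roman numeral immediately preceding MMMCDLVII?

MMMCDLVII = 3457; previous is 3456

MMMCDLVI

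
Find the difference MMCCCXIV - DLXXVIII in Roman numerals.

MMCCCXIV = 2314
DLXXVIII = 578
2314 - 578 = 1736

MDCCXXXVI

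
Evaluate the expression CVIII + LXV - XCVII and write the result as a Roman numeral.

CVIII = 108, LXV = 65, XCVII = 97
108 + 65 = 173
173 - 97 = 76

LXXVI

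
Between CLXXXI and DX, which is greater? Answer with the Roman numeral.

CLXXXI = 181
DX = 510
510 is larger

DX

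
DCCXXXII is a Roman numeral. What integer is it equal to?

DCCXXXII: D=500, C=100, C=100, X=10, X=10, X=10, I=1, I=1
500 + 100 + 100 + 10 + 10 + 10 + 1 + 1 = 732

732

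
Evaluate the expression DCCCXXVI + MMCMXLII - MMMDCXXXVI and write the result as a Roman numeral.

DCCCXXVI = 826, MMCMXLII = 2942, MMMDCXXXVI = 3636
826 + 2942 = 3768
3768 - 3636 = 132

CXXXII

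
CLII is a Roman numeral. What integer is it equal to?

CLII: C=100, L=50, I=1, I=1
100 + 50 + 1 + 1 = 152

152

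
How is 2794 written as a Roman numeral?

Convert 2794 to Roman numerals:
  2794 contains 2×1000 (MM)
  794 contains 1×500 (D)
  294 contains 2×100 (CC)
  94 contains 1×90 (XC)
  4 contains 1×4 (IV)

MMDCCXCIV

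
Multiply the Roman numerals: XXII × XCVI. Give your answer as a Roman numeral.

XXII = 22
XCVI = 96
22 × 96 = 2112

MMCXII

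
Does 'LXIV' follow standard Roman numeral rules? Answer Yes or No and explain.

'LXIV': Check the rules: uses only the symbols I, V, X, L, C, D, M; no symbol is repeated more than three times in a row; V, L and D each appear at most once; the only place a smaller symbol precedes a larger one is the allowed subtractive pair IV, the symbol right after such a pair (if any) is smaller than the pair's first symbol, and otherwise the values never increase from left to right. Value: L (50) + X (10) + IV (4) = 64. So it is a valid standard Roman numeral.

Yes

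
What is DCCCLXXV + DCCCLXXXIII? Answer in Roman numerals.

DCCCLXXV = 875
DCCCLXXXIII = 883
875 + 883 = 1758

MDCCLVIII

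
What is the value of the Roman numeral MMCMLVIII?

MMCMLVIII: M=1000, M=1000, CM=900, L=50, V=5, I=1, I=1, I=1
1000 + 1000 + 900 + 50 + 5 + 1 + 1 + 1 = 2958

2958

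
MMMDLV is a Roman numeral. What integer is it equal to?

MMMDLV: M=1000, M=1000, M=1000, D=500, L=50, V=5
1000 + 1000 + 1000 + 500 + 50 + 5 = 3555

3555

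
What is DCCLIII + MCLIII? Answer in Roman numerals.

DCCLIII = 753
MCLIII = 1153
753 + 1153 = 1906

MCMVI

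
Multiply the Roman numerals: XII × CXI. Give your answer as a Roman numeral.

XII = 12
CXI = 111
12 × 111 = 1332

MCCCXXXII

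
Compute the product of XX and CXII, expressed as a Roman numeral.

XX = 20
CXII = 112
20 × 112 = 2240

MMCCXL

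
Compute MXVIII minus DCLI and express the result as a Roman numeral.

MXVIII = 1018
DCLI = 651
1018 - 651 = 367

CCCLXVII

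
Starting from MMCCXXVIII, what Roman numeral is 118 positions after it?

MMCCXXVIII = 2228
2228 + 118 = 2346

MMCCCXLVI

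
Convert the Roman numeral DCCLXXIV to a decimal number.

DCCLXXIV: D=500, C=100, C=100, L=50, X=10, X=10, IV=4
500 + 100 + 100 + 50 + 10 + 10 + 4 = 774

774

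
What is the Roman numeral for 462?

Convert 462 to Roman numerals:
  462 contains 1×400 (CD)
  62 contains 1×50 (L)
  12 contains 1×10 (X)
  2 contains 2×1 (II)

CDLXII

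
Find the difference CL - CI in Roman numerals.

CL = 150
CI = 101
150 - 101 = 49

XLIX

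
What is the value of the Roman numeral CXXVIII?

CXXVIII: C=100, X=10, X=10, V=5, I=1, I=1, I=1
100 + 10 + 10 + 5 + 1 + 1 + 1 = 128

128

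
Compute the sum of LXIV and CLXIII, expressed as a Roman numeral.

LXIV = 64
CLXIII = 163
64 + 163 = 227

CCXXVII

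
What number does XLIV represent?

XLIV: XL=40, IV=4
40 + 4 = 44

44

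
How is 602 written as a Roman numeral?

Convert 602 to Roman numerals:
  602 contains 1×500 (D)
  102 contains 1×100 (C)
  2 contains 2×1 (II)

DCII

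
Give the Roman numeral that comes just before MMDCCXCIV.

MMDCCXCIV = 2794, so the previous integer is 2794 - 1 = 2793

MMDCCXCIII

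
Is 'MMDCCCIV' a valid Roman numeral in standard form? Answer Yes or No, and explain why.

'MMDCCCIV': Check the rules: uses only the symbols I, V, X, L, C, D, M; no symbol is repeated more than three times in a row; V, L and D each appear at most once; the only place a smaller symbol precedes a larger one is the allowed subtractive pair IV, the symbol right after such a pair (if any) is smaller than the pair's first symbol, and otherwise the values never increase from left to right. Value: M (1000) + M (1000) + D (500) + C (100) + C (100) + C (100) + IV (4) = 2804. So it is a valid standard Roman numeral.

Yes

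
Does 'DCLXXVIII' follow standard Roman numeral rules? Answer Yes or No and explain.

'DCLXXVIII': Check the rules: uses only the symbols I, V, X, L, C, D, M; no symbol is repeated more than three times in a row; V, L and D each appear at most once; no smaller symbol precedes a larger one (values never increase from left to right). Value: D (500) + C (100) + L (50) + X (10) + X (10) + V (5) + I (1) + I (1) + I (1) = 678. So it is a valid standard Roman numeral.

Yes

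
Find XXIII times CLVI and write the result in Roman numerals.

XXIII = 23
CLVI = 156
23 × 156 = 3588

MMMDLXXXVIII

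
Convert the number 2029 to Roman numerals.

Convert 2029 to Roman numerals:
  2029 contains 2×1000 (MM)
  29 contains 2×10 (XX)
  9 contains 1×9 (IX)

MMXXIX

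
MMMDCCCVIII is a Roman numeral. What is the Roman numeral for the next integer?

MMMDCCCVIII = 3808; next is 3809

MMMDCCCIX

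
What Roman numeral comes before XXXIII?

XXXIII = 33; previous is 32

XXXII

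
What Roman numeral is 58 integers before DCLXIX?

DCLXIX = 669
669 - 58 = 611

DCXI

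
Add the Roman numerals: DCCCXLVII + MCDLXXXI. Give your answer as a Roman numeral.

DCCCXLVII = 847
MCDLXXXI = 1481
847 + 1481 = 2328

MMCCCXXVIII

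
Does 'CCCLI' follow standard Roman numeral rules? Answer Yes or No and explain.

'CCCLI': Check the rules: uses only the symbols I, V, X, L, C, D, M; no symbol is repeated more than three times in a row; V, L and D each appear at most once; no smaller symbol precedes a larger one (values never increase from left to right). Value: C (100) + C (100) + C (100) + L (50) + I (1) = 351. So it is a valid standard Roman numeral.

Yes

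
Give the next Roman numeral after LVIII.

LVIII = 58; next is 59

LIX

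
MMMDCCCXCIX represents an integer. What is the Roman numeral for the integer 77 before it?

MMMDCCCXCIX = 3899
3899 - 77 = 3822

MMMDCCCXXII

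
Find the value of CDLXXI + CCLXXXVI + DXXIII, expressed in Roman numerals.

CDLXXI = 471, CCLXXXVI = 286, DXXIII = 523
471 + 286 = 757
757 + 523 = 1280

MCCLXXX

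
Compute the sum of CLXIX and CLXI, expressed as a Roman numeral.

CLXIX = 169
CLXI = 161
169 + 161 = 330

CCCXXX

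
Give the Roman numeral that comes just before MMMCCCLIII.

MMMCCCLIII = 3353, so the previous integer is 3353 - 1 = 3352

MMMCCCLII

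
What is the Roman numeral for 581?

Convert 581 to Roman numerals:
  581 contains 1×500 (D)
  81 contains 1×50 (L)
  31 contains 3×10 (XXX)
  1 contains 1×1 (I)

DLXXXI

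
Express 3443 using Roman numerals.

Convert 3443 to Roman numerals:
  3443 contains 3×1000 (MMM)
  443 contains 1×400 (CD)
  43 contains 1×40 (XL)
  3 contains 3×1 (III)

MMMCDXLIII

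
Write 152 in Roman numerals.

Convert 152 to Roman numerals:
  152 contains 1×100 (C)
  52 contains 1×50 (L)
  2 contains 2×1 (II)

CLII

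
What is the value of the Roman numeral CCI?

CCI: C=100, C=100, I=1
100 + 100 + 1 = 201

201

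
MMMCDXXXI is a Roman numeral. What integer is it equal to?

MMMCDXXXI: M=1000, M=1000, M=1000, CD=400, X=10, X=10, X=10, I=1
1000 + 1000 + 1000 + 400 + 10 + 10 + 10 + 1 = 3431

3431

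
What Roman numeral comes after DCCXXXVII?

DCCXXXVII = 737, so the next integer is 737 + 1 = 738

DCCXXXVIII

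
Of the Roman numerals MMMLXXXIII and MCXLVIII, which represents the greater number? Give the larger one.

MMMLXXXIII = 3083
MCXLVIII = 1148
3083 is larger

MMMLXXXIII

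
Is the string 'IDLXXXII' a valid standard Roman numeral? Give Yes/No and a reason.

'IDLXXXII': Invalid subtractive combination: ID

No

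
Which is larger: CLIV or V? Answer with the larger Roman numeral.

CLIV = 154
V = 5
154 is larger

CLIV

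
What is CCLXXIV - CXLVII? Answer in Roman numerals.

CCLXXIV = 274
CXLVII = 147
274 - 147 = 127

CXXVII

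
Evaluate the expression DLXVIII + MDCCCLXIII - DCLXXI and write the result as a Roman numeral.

DLXVIII = 568, MDCCCLXIII = 1863, DCLXXI = 671
568 + 1863 = 2431
2431 - 671 = 1760

MDCCLX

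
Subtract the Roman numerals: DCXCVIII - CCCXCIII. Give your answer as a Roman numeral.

DCXCVIII = 698
CCCXCIII = 393
698 - 393 = 305

CCCV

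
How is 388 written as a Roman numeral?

Convert 388 to Roman numerals:
  388 contains 3×100 (CCC)
  88 contains 1×50 (L)
  38 contains 3×10 (XXX)
  8 contains 1×5 (V)
  3 contains 3×1 (III)

CCCLXXXVIII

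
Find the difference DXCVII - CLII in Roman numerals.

DXCVII = 597
CLII = 152
597 - 152 = 445

CDXLV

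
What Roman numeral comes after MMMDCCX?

MMMDCCX = 3710; next is 3711

MMMDCCXI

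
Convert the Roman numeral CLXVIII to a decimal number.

CLXVIII: C=100, L=50, X=10, V=5, I=1, I=1, I=1
100 + 50 + 10 + 5 + 1 + 1 + 1 = 168

168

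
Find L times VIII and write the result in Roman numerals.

L = 50
VIII = 8
50 × 8 = 400

CD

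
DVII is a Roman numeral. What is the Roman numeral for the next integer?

DVII = 507; next is 508

DVIII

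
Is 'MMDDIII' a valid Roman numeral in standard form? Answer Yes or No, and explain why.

'MMDDIII': D should not appear more than once

No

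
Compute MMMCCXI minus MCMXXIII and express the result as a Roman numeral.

MMMCCXI = 3211
MCMXXIII = 1923
3211 - 1923 = 1288

MCCLXXXVIII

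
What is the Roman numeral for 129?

Convert 129 to Roman numerals:
  129 contains 1×100 (C)
  29 contains 2×10 (XX)
  9 contains 1×9 (IX)

CXXIX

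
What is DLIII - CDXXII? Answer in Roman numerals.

DLIII = 553
CDXXII = 422
553 - 422 = 131

CXXXI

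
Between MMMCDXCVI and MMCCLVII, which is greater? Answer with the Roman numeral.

MMMCDXCVI = 3496
MMCCLVII = 2257
3496 is larger

MMMCDXCVI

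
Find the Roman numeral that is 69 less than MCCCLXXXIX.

MCCCLXXXIX = 1389
1389 - 69 = 1320

MCCCXX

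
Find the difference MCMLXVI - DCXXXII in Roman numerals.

MCMLXVI = 1966
DCXXXII = 632
1966 - 632 = 1334

MCCCXXXIV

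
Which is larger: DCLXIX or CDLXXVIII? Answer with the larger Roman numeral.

DCLXIX = 669
CDLXXVIII = 478
669 is larger

DCLXIX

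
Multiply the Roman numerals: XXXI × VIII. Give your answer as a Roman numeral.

XXXI = 31
VIII = 8
31 × 8 = 248

CCXLVIII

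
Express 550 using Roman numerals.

Convert 550 to Roman numerals:
  550 contains 1×500 (D)
  50 contains 1×50 (L)

DL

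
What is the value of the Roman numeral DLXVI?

DLXVI: D=500, L=50, X=10, V=5, I=1
500 + 50 + 10 + 5 + 1 = 566

566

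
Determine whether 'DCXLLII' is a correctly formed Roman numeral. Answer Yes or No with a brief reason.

'DCXLLII': L should not appear more than once

No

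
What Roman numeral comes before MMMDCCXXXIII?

MMMDCCXXXIII = 3733, so the previous integer is 3733 - 1 = 3732

MMMDCCXXXII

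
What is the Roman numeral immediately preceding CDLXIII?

CDLXIII = 463; previous is 462

CDLXII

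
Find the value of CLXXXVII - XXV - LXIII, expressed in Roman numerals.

CLXXXVII = 187, XXV = 25, LXIII = 63
187 - 25 = 162
162 - 63 = 99

XCIX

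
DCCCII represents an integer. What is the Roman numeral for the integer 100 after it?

DCCCII = 802
802 + 100 = 902

CMII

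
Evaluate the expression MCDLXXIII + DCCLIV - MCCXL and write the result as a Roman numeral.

MCDLXXIII = 1473, DCCLIV = 754, MCCXL = 1240
1473 + 754 = 2227
2227 - 1240 = 987

CMLXXXVII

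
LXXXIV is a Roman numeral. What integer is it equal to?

LXXXIV: L=50, X=10, X=10, X=10, IV=4
50 + 10 + 10 + 10 + 4 = 84

84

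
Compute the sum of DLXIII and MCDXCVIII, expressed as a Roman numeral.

DLXIII = 563
MCDXCVIII = 1498
563 + 1498 = 2061

MMLXI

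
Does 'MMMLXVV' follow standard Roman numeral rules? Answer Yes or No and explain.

'MMMLXVV': V should not appear more than once

No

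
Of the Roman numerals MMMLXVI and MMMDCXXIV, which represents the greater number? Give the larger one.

MMMLXVI = 3066
MMMDCXXIV = 3624
3624 is larger

MMMDCXXIV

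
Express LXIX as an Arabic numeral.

LXIX: L=50, X=10, IX=9
50 + 10 + 9 = 69

69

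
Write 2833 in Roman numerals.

Convert 2833 to Roman numerals:
  2833 contains 2×1000 (MM)
  833 contains 1×500 (D)
  333 contains 3×100 (CCC)
  33 contains 3×10 (XXX)
  3 contains 3×1 (III)

MMDCCCXXXIII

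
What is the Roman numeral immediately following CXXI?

CXXI = 121; next is 122

CXXII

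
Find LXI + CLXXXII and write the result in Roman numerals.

LXI = 61
CLXXXII = 182
61 + 182 = 243

CCXLIII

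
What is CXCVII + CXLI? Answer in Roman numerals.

CXCVII = 197
CXLI = 141
197 + 141 = 338

CCCXXXVIII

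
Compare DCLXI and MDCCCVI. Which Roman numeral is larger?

DCLXI = 661
MDCCCVI = 1806
1806 is larger

MDCCCVI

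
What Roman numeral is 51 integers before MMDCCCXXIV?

MMDCCCXXIV = 2824
2824 - 51 = 2773

MMDCCLXXIII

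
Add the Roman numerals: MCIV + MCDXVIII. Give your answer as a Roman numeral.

MCIV = 1104
MCDXVIII = 1418
1104 + 1418 = 2522

MMDXXII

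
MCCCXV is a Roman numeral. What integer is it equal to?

MCCCXV: M=1000, C=100, C=100, C=100, X=10, V=5
1000 + 100 + 100 + 100 + 10 + 5 = 1315

1315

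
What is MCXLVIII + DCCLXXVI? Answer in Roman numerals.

MCXLVIII = 1148
DCCLXXVI = 776
1148 + 776 = 1924

MCMXXIV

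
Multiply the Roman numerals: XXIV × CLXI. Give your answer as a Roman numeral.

XXIV = 24
CLXI = 161
24 × 161 = 3864

MMMDCCCLXIV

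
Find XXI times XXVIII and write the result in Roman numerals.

XXI = 21
XXVIII = 28
21 × 28 = 588

DLXXXVIII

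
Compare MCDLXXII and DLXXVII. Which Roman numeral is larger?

MCDLXXII = 1472
DLXXVII = 577
1472 is larger

MCDLXXII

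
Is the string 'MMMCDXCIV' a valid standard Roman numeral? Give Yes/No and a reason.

'MMMCDXCIV': Check the rules: uses only the symbols I, V, X, L, C, D, M; no symbol is repeated more than three times in a row; V, L and D each appear at most once; the only places a smaller symbol precedes a larger one are the allowed subtractive pairs CD, XC, IV, the symbol right after such a pair (if any) is smaller than the pair's first symbol, and otherwise the values never increase from left to right. Value: M (1000) + M (1000) + M (1000) + CD (400) + XC (90) + IV (4) = 3494. So it is a valid standard Roman numeral.

Yes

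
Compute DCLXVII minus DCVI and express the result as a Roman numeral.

DCLXVII = 667
DCVI = 606
667 - 606 = 61

LXI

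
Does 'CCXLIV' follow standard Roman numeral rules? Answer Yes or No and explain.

'CCXLIV': Check the rules: uses only the symbols I, V, X, L, C, D, M; no symbol is repeated more than three times in a row; V, L and D each appear at most once; the only places a smaller symbol precedes a larger one are the allowed subtractive pairs XL, IV, the symbol right after such a pair (if any) is smaller than the pair's first symbol, and otherwise the values never increase from left to right. Value: C (100) + C (100) + XL (40) + IV (4) = 244. So it is a valid standard Roman numeral.

Yes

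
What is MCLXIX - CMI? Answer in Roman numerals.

MCLXIX = 1169
CMI = 901
1169 - 901 = 268

CCLXVIII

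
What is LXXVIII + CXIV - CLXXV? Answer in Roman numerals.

LXXVIII = 78, CXIV = 114, CLXXV = 175
78 + 114 = 192
192 - 175 = 17

XVII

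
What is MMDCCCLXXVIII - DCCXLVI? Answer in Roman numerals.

MMDCCCLXXVIII = 2878
DCCXLVI = 746
2878 - 746 = 2132

MMCXXXII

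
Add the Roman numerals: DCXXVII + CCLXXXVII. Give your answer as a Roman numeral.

DCXXVII = 627
CCLXXXVII = 287
627 + 287 = 914

CMXIV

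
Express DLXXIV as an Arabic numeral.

DLXXIV: D=500, L=50, X=10, X=10, IV=4
500 + 50 + 10 + 10 + 4 = 574

574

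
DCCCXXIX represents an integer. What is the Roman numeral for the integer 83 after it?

DCCCXXIX = 829
829 + 83 = 912

CMXII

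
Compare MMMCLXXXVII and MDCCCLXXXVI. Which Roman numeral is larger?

MMMCLXXXVII = 3187
MDCCCLXXXVI = 1886
3187 is larger

MMMCLXXXVII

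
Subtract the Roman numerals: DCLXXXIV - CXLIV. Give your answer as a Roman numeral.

DCLXXXIV = 684
CXLIV = 144
684 - 144 = 540

DXL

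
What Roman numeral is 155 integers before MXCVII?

MXCVII = 1097
1097 - 155 = 942

CMXLII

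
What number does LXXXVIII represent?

LXXXVIII: L=50, X=10, X=10, X=10, V=5, I=1, I=1, I=1
50 + 10 + 10 + 10 + 5 + 1 + 1 + 1 = 88

88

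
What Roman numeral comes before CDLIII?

CDLIII = 453; previous is 452

CDLII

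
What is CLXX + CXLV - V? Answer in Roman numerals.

CLXX = 170, CXLV = 145, V = 5
170 + 145 = 315
315 - 5 = 310

CCCX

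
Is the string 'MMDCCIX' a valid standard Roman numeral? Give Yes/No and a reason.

'MMDCCIX': Check the rules: uses only the symbols I, V, X, L, C, D, M; no symbol is repeated more than three times in a row; V, L and D each appear at most once; the only place a smaller symbol precedes a larger one is the allowed subtractive pair IX, the symbol right after such a pair (if any) is smaller than the pair's first symbol, and otherwise the values never increase from left to right. Value: M (1000) + M (1000) + D (500) + C (100) + C (100) + IX (9) = 2709. So it is a valid standard Roman numeral.

Yes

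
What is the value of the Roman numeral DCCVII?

DCCVII: D=500, C=100, C=100, V=5, I=1, I=1
500 + 100 + 100 + 5 + 1 + 1 = 707

707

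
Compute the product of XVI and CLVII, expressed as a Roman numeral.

XVI = 16
CLVII = 157
16 × 157 = 2512

MMDXII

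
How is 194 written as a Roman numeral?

Convert 194 to Roman numerals:
  194 contains 1×100 (C)
  94 contains 1×90 (XC)
  4 contains 1×4 (IV)

CXCIV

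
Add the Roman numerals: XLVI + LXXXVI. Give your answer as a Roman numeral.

XLVI = 46
LXXXVI = 86
46 + 86 = 132

CXXXII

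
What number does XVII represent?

XVII: X=10, V=5, I=1, I=1
10 + 5 + 1 + 1 = 17

17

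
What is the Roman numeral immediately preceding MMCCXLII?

MMCCXLII = 2242; previous is 2241

MMCCXLI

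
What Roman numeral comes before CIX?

CIX = 109; previous is 108

CVIII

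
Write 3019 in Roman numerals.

Convert 3019 to Roman numerals:
  3019 contains 3×1000 (MMM)
  19 contains 1×10 (X)
  9 contains 1×9 (IX)

MMMXIX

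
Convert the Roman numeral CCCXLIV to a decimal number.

CCCXLIV: C=100, C=100, C=100, XL=40, IV=4
100 + 100 + 100 + 40 + 4 = 344

344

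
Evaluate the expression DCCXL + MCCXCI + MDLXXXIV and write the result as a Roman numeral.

DCCXL = 740, MCCXCI = 1291, MDLXXXIV = 1584
740 + 1291 = 2031
2031 + 1584 = 3615

MMMDCXV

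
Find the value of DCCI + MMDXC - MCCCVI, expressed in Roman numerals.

DCCI = 701, MMDXC = 2590, MCCCVI = 1306
701 + 2590 = 3291
3291 - 1306 = 1985

MCMLXXXV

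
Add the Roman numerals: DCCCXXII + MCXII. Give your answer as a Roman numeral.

DCCCXXII = 822
MCXII = 1112
822 + 1112 = 1934

MCMXXXIV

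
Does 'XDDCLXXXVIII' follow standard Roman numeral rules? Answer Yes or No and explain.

'XDDCLXXXVIII': D should not appear more than once

No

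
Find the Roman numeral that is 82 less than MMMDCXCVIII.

MMMDCXCVIII = 3698
3698 - 82 = 3616

MMMDCXVI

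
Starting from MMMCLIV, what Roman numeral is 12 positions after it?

MMMCLIV = 3154
3154 + 12 = 3166

MMMCLXVI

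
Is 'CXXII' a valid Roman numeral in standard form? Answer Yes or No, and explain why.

'CXXII': Check the rules: uses only the symbols I, V, X, L, C, D, M; no symbol is repeated more than three times in a row; V, L and D each appear at most once; no smaller symbol precedes a larger one (values never increase from left to right). Value: C (100) + X (10) + X (10) + I (1) + I (1) = 122. So it is a valid standard Roman numeral.

Yes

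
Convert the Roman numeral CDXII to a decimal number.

CDXII: CD=400, X=10, I=1, I=1
400 + 10 + 1 + 1 = 412

412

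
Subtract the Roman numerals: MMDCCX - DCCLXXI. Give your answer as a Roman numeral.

MMDCCX = 2710
DCCLXXI = 771
2710 - 771 = 1939

MCMXXXIX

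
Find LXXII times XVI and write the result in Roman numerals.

LXXII = 72
XVI = 16
72 × 16 = 1152

MCLII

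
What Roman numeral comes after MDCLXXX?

MDCLXXX = 1680, so the next integer is 1680 + 1 = 1681

MDCLXXXI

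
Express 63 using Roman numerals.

Convert 63 to Roman numerals:
  63 contains 1×50 (L)
  13 contains 1×10 (X)
  3 contains 3×1 (III)

LXIII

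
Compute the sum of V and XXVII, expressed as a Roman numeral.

V = 5
XXVII = 27
5 + 27 = 32

XXXII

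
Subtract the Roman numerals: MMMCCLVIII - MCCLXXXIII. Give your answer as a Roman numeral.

MMMCCLVIII = 3258
MCCLXXXIII = 1283
3258 - 1283 = 1975

MCMLXXV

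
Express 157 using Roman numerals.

Convert 157 to Roman numerals:
  157 contains 1×100 (C)
  57 contains 1×50 (L)
  7 contains 1×5 (V)
  2 contains 2×1 (II)

CLVII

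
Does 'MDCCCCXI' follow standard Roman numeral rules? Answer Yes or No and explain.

'MDCCCCXI': More than 3 consecutive C's

No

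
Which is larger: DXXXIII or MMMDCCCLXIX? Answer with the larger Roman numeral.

DXXXIII = 533
MMMDCCCLXIX = 3869
3869 is larger

MMMDCCCLXIX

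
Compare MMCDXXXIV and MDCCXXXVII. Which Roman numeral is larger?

MMCDXXXIV = 2434
MDCCXXXVII = 1737
2434 is larger

MMCDXXXIV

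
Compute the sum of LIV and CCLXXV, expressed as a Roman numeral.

LIV = 54
CCLXXV = 275
54 + 275 = 329

CCCXXIX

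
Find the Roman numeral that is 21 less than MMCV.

MMCV = 2105
2105 - 21 = 2084

MMLXXXIV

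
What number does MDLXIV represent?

MDLXIV: M=1000, D=500, L=50, X=10, IV=4
1000 + 500 + 50 + 10 + 4 = 1564

1564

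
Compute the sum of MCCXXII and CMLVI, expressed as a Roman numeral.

MCCXXII = 1222
CMLVI = 956
1222 + 956 = 2178

MMCLXXVIII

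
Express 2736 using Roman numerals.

Convert 2736 to Roman numerals:
  2736 contains 2×1000 (MM)
  736 contains 1×500 (D)
  236 contains 2×100 (CC)
  36 contains 3×10 (XXX)
  6 contains 1×5 (V)
  1 contains 1×1 (I)

MMDCCXXXVI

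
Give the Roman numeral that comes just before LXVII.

LXVII = 67, so the previous integer is 67 - 1 = 66

LXVI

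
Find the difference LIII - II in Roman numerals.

LIII = 53
II = 2
53 - 2 = 51

LI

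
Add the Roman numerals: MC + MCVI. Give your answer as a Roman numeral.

MC = 1100
MCVI = 1106
1100 + 1106 = 2206

MMCCVI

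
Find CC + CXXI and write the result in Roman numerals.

CC = 200
CXXI = 121
200 + 121 = 321

CCCXXI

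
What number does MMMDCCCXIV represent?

MMMDCCCXIV: M=1000, M=1000, M=1000, D=500, C=100, C=100, C=100, X=10, IV=4
1000 + 1000 + 1000 + 500 + 100 + 100 + 100 + 10 + 4 = 3814

3814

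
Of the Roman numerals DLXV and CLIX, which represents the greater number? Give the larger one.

DLXV = 565
CLIX = 159
565 is larger

DLXV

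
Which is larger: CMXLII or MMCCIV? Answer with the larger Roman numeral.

CMXLII = 942
MMCCIV = 2204
2204 is larger

MMCCIV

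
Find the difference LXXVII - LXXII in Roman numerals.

LXXVII = 77
LXXII = 72
77 - 72 = 5

V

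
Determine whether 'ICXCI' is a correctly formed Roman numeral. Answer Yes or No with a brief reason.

'ICXCI': Invalid subtractive combination: IC

No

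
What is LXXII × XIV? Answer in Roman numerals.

LXXII = 72
XIV = 14
72 × 14 = 1008

MVIII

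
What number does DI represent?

DI: D=500, I=1
500 + 1 = 501

501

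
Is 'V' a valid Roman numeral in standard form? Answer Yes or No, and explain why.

'V': Check the rules: uses only the symbols I, V, X, L, C, D, M; no symbol is repeated more than three times in a row; V, L and D each appear at most once; no smaller symbol precedes a larger one (values never increase from left to right). Value: V = 5. So it is a valid standard Roman numeral.

Yes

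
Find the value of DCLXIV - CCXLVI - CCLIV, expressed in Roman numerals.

DCLXIV = 664, CCXLVI = 246, CCLIV = 254
664 - 246 = 418
418 - 254 = 164

CLXIV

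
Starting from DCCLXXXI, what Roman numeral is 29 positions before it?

DCCLXXXI = 781
781 - 29 = 752

DCCLII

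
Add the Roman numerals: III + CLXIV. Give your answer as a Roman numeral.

III = 3
CLXIV = 164
3 + 164 = 167

CLXVII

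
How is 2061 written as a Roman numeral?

Convert 2061 to Roman numerals:
  2061 contains 2×1000 (MM)
  61 contains 1×50 (L)
  11 contains 1×10 (X)
  1 contains 1×1 (I)

MMLXI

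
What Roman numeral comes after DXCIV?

DXCIV = 594, so the next integer is 594 + 1 = 595

DXCV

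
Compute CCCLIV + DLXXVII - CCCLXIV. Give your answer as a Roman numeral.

CCCLIV = 354, DLXXVII = 577, CCCLXIV = 364
354 + 577 = 931
931 - 364 = 567

DLXVII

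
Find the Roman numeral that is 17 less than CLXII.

CLXII = 162
162 - 17 = 145

CXLV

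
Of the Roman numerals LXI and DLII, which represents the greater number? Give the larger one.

LXI = 61
DLII = 552
552 is larger

DLII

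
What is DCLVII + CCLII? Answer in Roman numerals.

DCLVII = 657
CCLII = 252
657 + 252 = 909

CMIX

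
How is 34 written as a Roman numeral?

Convert 34 to Roman numerals:
  34 contains 3×10 (XXX)
  4 contains 1×4 (IV)

XXXIV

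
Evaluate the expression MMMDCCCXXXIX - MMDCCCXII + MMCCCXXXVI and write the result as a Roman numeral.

MMMDCCCXXXIX = 3839, MMDCCCXII = 2812, MMCCCXXXVI = 2336
3839 - 2812 = 1027
1027 + 2336 = 3363

MMMCCCLXIII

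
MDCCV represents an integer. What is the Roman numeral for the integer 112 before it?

MDCCV = 1705
1705 - 112 = 1593

MDXCIII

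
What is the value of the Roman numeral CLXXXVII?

CLXXXVII: C=100, L=50, X=10, X=10, X=10, V=5, I=1, I=1
100 + 50 + 10 + 10 + 10 + 5 + 1 + 1 = 187

187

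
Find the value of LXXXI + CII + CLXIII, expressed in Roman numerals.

LXXXI = 81, CII = 102, CLXIII = 163
81 + 102 = 183
183 + 163 = 346

CCCXLVI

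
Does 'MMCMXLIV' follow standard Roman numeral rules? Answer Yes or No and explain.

'MMCMXLIV': Check the rules: uses only the symbols I, V, X, L, C, D, M; no symbol is repeated more than three times in a row; V, L and D each appear at most once; the only places a smaller symbol precedes a larger one are the allowed subtractive pairs CM, XL, IV, the symbol right after such a pair (if any) is smaller than the pair's first symbol, and otherwise the values never increase from left to right. Value: M (1000) + M (1000) + CM (900) + XL (40) + IV (4) = 2944. So it is a valid standard Roman numeral.

Yes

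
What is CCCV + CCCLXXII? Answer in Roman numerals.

CCCV = 305
CCCLXXII = 372
305 + 372 = 677

DCLXXVII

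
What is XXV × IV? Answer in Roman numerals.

XXV = 25
IV = 4
25 × 4 = 100

C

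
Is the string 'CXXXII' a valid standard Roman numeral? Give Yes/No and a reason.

'CXXXII': Check the rules: uses only the symbols I, V, X, L, C, D, M; no symbol is repeated more than three times in a row; V, L and D each appear at most once; no smaller symbol precedes a larger one (values never increase from left to right). Value: C (100) + X (10) + X (10) + X (10) + I (1) + I (1) = 132. So it is a valid standard Roman numeral.

Yes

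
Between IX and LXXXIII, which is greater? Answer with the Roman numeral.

IX = 9
LXXXIII = 83
83 is larger

LXXXIII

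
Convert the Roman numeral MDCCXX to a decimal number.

MDCCXX: M=1000, D=500, C=100, C=100, X=10, X=10
1000 + 500 + 100 + 100 + 10 + 10 = 1720

1720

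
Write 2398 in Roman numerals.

Convert 2398 to Roman numerals:
  2398 contains 2×1000 (MM)
  398 contains 3×100 (CCC)
  98 contains 1×90 (XC)
  8 contains 1×5 (V)
  3 contains 3×1 (III)

MMCCCXCVIII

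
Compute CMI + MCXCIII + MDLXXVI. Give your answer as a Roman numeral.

CMI = 901, MCXCIII = 1193, MDLXXVI = 1576
901 + 1193 = 2094
2094 + 1576 = 3670

MMMDCLXX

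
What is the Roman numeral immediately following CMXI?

CMXI = 911; next is 912

CMXII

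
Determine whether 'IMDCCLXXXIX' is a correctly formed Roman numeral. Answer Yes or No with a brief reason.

'IMDCCLXXXIX': Invalid subtractive combination: IM

No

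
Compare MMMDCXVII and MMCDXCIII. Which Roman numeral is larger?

MMMDCXVII = 3617
MMCDXCIII = 2493
3617 is larger

MMMDCXVII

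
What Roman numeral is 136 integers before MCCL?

MCCL = 1250
1250 - 136 = 1114

MCXIV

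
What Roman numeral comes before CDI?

CDI = 401; previous is 400

CD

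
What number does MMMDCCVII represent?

MMMDCCVII: M=1000, M=1000, M=1000, D=500, C=100, C=100, V=5, I=1, I=1
1000 + 1000 + 1000 + 500 + 100 + 100 + 5 + 1 + 1 = 3707

3707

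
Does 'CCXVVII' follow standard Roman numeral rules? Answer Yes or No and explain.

'CCXVVII': V should not appear more than once

No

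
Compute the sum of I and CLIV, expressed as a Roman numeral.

I = 1
CLIV = 154
1 + 154 = 155

CLV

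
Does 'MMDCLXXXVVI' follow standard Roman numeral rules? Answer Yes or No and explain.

'MMDCLXXXVVI': V should not appear more than once

No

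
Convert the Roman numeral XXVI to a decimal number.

XXVI: X=10, X=10, V=5, I=1
10 + 10 + 5 + 1 = 26

26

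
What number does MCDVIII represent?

MCDVIII: M=1000, CD=400, V=5, I=1, I=1, I=1
1000 + 400 + 5 + 1 + 1 + 1 = 1408

1408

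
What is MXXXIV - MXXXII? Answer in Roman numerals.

MXXXIV = 1034
MXXXII = 1032
1034 - 1032 = 2

II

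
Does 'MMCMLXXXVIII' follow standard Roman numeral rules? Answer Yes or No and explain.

'MMCMLXXXVIII': Check the rules: uses only the symbols I, V, X, L, C, D, M; no symbol is repeated more than three times in a row; V, L and D each appear at most once; the only place a smaller symbol precedes a larger one is the allowed subtractive pair CM, the symbol right after such a pair (if any) is smaller than the pair's first symbol, and otherwise the values never increase from left to right. Value: M (1000) + M (1000) + CM (900) + L (50) + X (10) + X (10) + X (10) + V (5) + I (1) + I (1) + I (1) = 2988. So it is a valid standard Roman numeral.

Yes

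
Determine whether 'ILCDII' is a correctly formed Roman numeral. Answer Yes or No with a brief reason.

'ILCDII': Invalid subtractive combination: IL

No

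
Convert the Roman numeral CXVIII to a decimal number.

CXVIII: C=100, X=10, V=5, I=1, I=1, I=1
100 + 10 + 5 + 1 + 1 + 1 = 118

118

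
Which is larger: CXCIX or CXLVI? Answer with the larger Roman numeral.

CXCIX = 199
CXLVI = 146
199 is larger

CXCIX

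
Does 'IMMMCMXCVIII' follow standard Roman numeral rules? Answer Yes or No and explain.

'IMMMCMXCVIII': Invalid subtractive combination: IM

No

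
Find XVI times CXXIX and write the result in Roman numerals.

XVI = 16
CXXIX = 129
16 × 129 = 2064

MMLXIV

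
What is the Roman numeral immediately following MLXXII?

MLXXII = 1072; next is 1073

MLXXIII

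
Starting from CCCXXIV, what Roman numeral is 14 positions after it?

CCCXXIV = 324
324 + 14 = 338

CCCXXXVIII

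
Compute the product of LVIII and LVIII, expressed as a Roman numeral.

LVIII = 58
LVIII = 58
58 × 58 = 3364

MMMCCCLXIV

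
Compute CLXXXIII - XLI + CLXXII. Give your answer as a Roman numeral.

CLXXXIII = 183, XLI = 41, CLXXII = 172
183 - 41 = 142
142 + 172 = 314

CCCXIV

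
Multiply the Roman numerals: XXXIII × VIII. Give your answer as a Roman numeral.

XXXIII = 33
VIII = 8
33 × 8 = 264

CCLXIV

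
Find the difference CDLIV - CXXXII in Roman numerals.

CDLIV = 454
CXXXII = 132
454 - 132 = 322

CCCXXII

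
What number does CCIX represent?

CCIX: C=100, C=100, IX=9
100 + 100 + 9 = 209

209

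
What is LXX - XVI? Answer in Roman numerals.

LXX = 70
XVI = 16
70 - 16 = 54

LIV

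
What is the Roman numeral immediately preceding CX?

CX = 110, so the previous integer is 110 - 1 = 109

CIX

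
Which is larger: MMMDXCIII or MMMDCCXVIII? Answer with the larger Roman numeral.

MMMDXCIII = 3593
MMMDCCXVIII = 3718
3718 is larger

MMMDCCXVIII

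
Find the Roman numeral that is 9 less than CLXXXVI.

CLXXXVI = 186
186 - 9 = 177

CLXXVII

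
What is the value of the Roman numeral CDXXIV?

CDXXIV: CD=400, X=10, X=10, IV=4
400 + 10 + 10 + 4 = 424

424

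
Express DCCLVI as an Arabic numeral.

DCCLVI: D=500, C=100, C=100, L=50, V=5, I=1
500 + 100 + 100 + 50 + 5 + 1 = 756

756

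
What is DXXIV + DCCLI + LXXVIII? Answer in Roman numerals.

DXXIV = 524, DCCLI = 751, LXXVIII = 78
524 + 751 = 1275
1275 + 78 = 1353

MCCCLIII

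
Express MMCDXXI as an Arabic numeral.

MMCDXXI: M=1000, M=1000, CD=400, X=10, X=10, I=1
1000 + 1000 + 400 + 10 + 10 + 1 = 2421

2421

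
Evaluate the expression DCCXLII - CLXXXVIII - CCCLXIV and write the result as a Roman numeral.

DCCXLII = 742, CLXXXVIII = 188, CCCLXIV = 364
742 - 188 = 554
554 - 364 = 190

CXC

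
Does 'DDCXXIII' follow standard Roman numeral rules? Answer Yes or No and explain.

'DDCXXIII': D should not appear more than once

No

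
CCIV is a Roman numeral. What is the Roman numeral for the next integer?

CCIV = 204; next is 205

CCV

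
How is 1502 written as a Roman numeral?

Convert 1502 to Roman numerals:
  1502 contains 1×1000 (M)
  502 contains 1×500 (D)
  2 contains 2×1 (II)

MDII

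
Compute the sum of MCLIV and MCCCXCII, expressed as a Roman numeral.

MCLIV = 1154
MCCCXCII = 1392
1154 + 1392 = 2546

MMDXLVI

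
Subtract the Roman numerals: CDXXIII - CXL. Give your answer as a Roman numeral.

CDXXIII = 423
CXL = 140
423 - 140 = 283

CCLXXXIII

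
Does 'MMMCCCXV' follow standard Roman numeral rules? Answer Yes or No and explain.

'MMMCCCXV': Check the rules: uses only the symbols I, V, X, L, C, D, M; no symbol is repeated more than three times in a row; V, L and D each appear at most once; no smaller symbol precedes a larger one (values never increase from left to right). Value: M (1000) + M (1000) + M (1000) + C (100) + C (100) + C (100) + X (10) + V (5) = 3315. So it is a valid standard Roman numeral.

Yes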